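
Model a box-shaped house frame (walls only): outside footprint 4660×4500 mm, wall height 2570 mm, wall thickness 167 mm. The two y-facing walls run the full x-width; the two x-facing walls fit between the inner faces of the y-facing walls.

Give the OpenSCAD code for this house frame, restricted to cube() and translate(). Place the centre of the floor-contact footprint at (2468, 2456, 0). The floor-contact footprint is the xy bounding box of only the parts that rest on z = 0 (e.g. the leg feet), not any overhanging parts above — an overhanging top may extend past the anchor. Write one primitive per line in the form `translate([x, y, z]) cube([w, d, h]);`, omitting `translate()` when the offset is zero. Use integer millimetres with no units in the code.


translate([138, 206, 0]) cube([4660, 167, 2570]);
translate([138, 4539, 0]) cube([4660, 167, 2570]);
translate([138, 373, 0]) cube([167, 4166, 2570]);
translate([4631, 373, 0]) cube([167, 4166, 2570]);


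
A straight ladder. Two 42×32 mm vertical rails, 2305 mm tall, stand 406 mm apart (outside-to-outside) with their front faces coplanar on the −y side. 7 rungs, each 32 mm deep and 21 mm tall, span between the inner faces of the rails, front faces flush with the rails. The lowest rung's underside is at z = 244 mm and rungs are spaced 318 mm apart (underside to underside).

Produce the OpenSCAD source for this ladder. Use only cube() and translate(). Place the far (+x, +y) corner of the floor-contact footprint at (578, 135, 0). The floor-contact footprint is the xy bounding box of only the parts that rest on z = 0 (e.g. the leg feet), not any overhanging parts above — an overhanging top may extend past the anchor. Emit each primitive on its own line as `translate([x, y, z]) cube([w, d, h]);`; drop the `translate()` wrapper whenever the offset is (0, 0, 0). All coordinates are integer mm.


translate([172, 103, 0]) cube([42, 32, 2305]);
translate([536, 103, 0]) cube([42, 32, 2305]);
translate([214, 103, 244]) cube([322, 32, 21]);
translate([214, 103, 562]) cube([322, 32, 21]);
translate([214, 103, 880]) cube([322, 32, 21]);
translate([214, 103, 1198]) cube([322, 32, 21]);
translate([214, 103, 1516]) cube([322, 32, 21]);
translate([214, 103, 1834]) cube([322, 32, 21]);
translate([214, 103, 2152]) cube([322, 32, 21]);


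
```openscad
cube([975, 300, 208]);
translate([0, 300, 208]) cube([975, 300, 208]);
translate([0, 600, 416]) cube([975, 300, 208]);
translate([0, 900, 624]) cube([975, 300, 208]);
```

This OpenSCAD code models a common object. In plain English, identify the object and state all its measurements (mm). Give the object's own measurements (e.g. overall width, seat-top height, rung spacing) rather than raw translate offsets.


A straight staircase of 4 solid steps. Each step is 975 mm wide (x), 300 mm deep (y, the going) and 208 mm tall (the rise). The first step rests on the floor; each subsequent step sits one going further in +y and one rise higher in +z, directly behind and above the previous step with no overlap.


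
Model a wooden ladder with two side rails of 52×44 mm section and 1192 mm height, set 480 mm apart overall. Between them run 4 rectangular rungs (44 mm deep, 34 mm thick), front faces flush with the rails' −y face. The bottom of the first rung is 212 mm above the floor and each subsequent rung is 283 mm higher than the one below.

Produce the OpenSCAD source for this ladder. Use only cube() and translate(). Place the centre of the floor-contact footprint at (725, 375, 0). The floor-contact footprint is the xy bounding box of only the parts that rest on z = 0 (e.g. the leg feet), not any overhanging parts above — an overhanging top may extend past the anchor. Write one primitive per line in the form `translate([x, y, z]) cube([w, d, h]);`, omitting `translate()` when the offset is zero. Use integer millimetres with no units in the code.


// rung span = 480 - 2*52 = 376
// rung[k] z = 212 + k*283
translate([485, 353, 0]) cube([52, 44, 1192]);
translate([913, 353, 0]) cube([52, 44, 1192]);
translate([537, 353, 212]) cube([376, 44, 34]);
translate([537, 353, 495]) cube([376, 44, 34]);
translate([537, 353, 778]) cube([376, 44, 34]);
translate([537, 353, 1061]) cube([376, 44, 34]);


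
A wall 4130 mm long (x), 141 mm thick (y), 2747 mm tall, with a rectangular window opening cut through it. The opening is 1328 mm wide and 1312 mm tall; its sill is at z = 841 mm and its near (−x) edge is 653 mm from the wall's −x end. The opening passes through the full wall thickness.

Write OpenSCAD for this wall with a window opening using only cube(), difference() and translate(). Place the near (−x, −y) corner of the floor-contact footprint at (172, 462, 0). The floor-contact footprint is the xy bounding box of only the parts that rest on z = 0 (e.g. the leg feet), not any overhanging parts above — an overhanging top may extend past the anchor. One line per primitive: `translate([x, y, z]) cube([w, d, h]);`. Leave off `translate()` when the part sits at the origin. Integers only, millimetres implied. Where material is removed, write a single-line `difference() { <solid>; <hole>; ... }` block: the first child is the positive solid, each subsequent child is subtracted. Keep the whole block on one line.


difference() { translate([172, 462, 0]) cube([4130, 141, 2747]); translate([825, 462, 841]) cube([1328, 141, 1312]); }


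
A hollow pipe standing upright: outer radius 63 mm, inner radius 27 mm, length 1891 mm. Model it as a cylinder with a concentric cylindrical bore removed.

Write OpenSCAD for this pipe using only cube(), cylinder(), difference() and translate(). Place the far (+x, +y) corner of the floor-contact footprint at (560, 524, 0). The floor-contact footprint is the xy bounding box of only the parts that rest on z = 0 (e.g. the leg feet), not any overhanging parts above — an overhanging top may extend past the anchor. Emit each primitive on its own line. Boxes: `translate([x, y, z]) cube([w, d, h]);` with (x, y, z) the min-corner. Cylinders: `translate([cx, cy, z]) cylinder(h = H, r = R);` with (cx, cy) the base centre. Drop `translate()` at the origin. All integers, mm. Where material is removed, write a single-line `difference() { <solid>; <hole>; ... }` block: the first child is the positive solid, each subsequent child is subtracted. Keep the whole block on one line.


difference() { translate([497, 461, 0]) cylinder(h = 1891, r = 63); translate([497, 461, 0]) cylinder(h = 1891, r = 27); }


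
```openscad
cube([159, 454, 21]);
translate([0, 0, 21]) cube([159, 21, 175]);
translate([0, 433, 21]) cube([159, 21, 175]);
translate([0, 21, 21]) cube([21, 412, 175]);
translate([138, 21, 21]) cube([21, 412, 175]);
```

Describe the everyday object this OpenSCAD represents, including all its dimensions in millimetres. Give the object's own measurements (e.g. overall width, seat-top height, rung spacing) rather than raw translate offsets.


An open-topped rectangular box: outside dimensions 159×454×196 mm, with a uniform wall and base thickness of 21 mm. The base is a full 159×454 slab on the floor; four walls sit on top of the base. The front and back walls (the −y and +y sides) span the full width; the two side walls fit between them.


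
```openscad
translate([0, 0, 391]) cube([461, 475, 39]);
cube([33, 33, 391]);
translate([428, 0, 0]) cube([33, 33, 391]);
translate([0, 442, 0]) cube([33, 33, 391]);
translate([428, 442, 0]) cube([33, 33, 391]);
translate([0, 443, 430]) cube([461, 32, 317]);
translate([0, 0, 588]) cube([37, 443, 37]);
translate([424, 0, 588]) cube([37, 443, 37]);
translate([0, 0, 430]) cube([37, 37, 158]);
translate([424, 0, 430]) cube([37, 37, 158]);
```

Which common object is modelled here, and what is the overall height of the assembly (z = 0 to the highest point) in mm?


A chair. The overall height is 747 mm.

A slab on four corner posts with a tall panel at the back — a chair. The seat slab sits at z = 391 with thickness 39, and the 317 mm backrest starts at the seat top, so the overall height is 391 + 39 + 317 = 747 mm.


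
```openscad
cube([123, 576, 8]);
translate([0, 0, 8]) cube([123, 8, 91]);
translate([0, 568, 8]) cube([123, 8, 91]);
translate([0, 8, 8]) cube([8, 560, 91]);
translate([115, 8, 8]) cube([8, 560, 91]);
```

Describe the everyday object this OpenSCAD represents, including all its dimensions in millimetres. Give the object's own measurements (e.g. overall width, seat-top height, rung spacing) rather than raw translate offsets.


An open-topped rectangular box: outside dimensions 123×576×99 mm, with a uniform wall and base thickness of 8 mm. The base is a full 123×576 slab on the floor; four walls sit on top of the base. The front and back walls (the −y and +y sides) span the full width; the two side walls fit between them.


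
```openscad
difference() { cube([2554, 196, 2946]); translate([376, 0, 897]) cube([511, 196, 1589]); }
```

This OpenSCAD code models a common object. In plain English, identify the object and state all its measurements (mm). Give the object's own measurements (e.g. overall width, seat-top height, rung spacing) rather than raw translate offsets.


A wall 2554 mm long (x), 196 mm thick (y), 2946 mm tall, with a rectangular window opening cut through it. The opening is 511 mm wide and 1589 mm tall; its sill is at z = 897 mm and its near (−x) edge is 376 mm from the wall's −x end. The opening passes through the full wall thickness.


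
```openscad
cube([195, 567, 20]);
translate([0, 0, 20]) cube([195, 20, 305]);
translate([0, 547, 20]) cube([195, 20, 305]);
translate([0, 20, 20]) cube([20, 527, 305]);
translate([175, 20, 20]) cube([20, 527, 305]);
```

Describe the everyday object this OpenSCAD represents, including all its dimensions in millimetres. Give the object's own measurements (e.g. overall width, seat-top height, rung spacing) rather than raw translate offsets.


An open-topped rectangular box: outside dimensions 195×567×325 mm, with a uniform wall and base thickness of 20 mm. The base is a full 195×567 slab on the floor; four walls sit on top of the base. The front and back walls (the −y and +y sides) span the full width; the two side walls fit between them.


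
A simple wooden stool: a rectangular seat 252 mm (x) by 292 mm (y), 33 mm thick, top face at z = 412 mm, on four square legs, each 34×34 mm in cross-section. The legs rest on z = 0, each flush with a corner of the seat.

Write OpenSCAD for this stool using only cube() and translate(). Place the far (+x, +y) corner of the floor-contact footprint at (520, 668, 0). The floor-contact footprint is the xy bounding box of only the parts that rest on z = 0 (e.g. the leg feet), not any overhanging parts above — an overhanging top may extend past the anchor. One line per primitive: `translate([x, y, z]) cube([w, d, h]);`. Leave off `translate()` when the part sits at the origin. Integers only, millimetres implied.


// leg_h = 412 - 33 = 379
translate([268, 376, 379]) cube([252, 292, 33]);
translate([268, 376, 0]) cube([34, 34, 379]);
translate([486, 376, 0]) cube([34, 34, 379]);
translate([268, 634, 0]) cube([34, 34, 379]);
translate([486, 634, 0]) cube([34, 34, 379]);


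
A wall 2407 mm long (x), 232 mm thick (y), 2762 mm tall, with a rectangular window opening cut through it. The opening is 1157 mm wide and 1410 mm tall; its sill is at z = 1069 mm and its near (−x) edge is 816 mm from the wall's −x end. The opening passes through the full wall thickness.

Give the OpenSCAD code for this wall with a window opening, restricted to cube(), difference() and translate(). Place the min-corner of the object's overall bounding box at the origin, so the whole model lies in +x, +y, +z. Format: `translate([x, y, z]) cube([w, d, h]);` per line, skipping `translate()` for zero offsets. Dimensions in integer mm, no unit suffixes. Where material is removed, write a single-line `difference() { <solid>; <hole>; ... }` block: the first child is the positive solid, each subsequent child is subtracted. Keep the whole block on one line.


difference() { cube([2407, 232, 2762]); translate([816, 0, 1069]) cube([1157, 232, 1410]); }


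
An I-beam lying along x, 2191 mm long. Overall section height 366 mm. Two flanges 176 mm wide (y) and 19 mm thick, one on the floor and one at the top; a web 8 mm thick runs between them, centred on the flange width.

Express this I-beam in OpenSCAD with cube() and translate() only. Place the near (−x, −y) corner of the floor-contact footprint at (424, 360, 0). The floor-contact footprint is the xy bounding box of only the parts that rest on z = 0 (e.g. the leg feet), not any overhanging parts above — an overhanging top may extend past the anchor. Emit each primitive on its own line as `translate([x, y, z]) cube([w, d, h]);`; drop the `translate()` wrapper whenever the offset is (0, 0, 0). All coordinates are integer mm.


translate([424, 360, 0]) cube([2191, 176, 19]);
translate([424, 444, 19]) cube([2191, 8, 328]);
translate([424, 360, 347]) cube([2191, 176, 19]);


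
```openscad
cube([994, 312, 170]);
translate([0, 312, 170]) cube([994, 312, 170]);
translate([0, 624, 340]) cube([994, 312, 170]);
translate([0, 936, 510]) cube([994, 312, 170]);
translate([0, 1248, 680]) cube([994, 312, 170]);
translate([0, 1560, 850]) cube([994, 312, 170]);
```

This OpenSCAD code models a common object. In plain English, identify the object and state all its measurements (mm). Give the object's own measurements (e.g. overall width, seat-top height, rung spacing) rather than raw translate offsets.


A straight staircase of 6 solid steps. Each step is 994 mm wide (x), 312 mm deep (y, the going) and 170 mm tall (the rise). The first step rests on the floor; each subsequent step sits one going further in +y and one rise higher in +z, directly behind and above the previous step with no overlap.


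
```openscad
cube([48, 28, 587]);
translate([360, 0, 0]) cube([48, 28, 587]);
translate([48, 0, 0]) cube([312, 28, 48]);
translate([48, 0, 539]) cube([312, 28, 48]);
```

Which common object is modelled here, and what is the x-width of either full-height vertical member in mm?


A picture frame. The border width is 48 mm.

Four thin pieces enclosing a rectangular opening — a picture frame. The two full-height stiles are 587 mm tall; the top rail sits at z = 539 and is 48 mm tall, so the border above the opening is 587 − 539 = 48 mm, matching the stile x-width.


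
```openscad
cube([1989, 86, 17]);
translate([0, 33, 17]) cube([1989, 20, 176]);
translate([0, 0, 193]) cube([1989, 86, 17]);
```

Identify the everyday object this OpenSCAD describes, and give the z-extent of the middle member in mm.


An I-beam. The web height is 176 mm.

Two wide flanges with a thin centred web — an I-beam. Overall 210 mm minus two 17 mm flanges gives a web of 210 − 2·17 = 176 mm.


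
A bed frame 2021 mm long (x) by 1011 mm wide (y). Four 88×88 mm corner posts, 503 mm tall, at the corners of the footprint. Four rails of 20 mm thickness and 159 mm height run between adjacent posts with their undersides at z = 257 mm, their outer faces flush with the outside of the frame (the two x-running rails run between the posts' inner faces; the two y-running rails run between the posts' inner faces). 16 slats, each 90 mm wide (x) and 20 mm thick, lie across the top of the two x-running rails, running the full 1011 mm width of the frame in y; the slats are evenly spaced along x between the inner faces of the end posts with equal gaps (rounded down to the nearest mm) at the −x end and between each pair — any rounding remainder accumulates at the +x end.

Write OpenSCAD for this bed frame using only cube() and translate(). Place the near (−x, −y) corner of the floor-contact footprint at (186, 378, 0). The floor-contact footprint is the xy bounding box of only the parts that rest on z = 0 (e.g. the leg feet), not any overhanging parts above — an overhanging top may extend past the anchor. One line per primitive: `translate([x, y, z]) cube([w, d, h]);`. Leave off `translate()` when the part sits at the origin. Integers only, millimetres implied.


translate([186, 378, 0]) cube([88, 88, 503]);
translate([186, 1301, 0]) cube([88, 88, 503]);
translate([2119, 378, 0]) cube([88, 88, 503]);
translate([2119, 1301, 0]) cube([88, 88, 503]);
translate([274, 378, 257]) cube([1845, 20, 159]);
translate([274, 1369, 257]) cube([1845, 20, 159]);
translate([186, 466, 257]) cube([20, 835, 159]);
translate([2187, 466, 257]) cube([20, 835, 159]);
translate([297, 378, 416]) cube([90, 1011, 20]);
translate([410, 378, 416]) cube([90, 1011, 20]);
translate([523, 378, 416]) cube([90, 1011, 20]);
translate([636, 378, 416]) cube([90, 1011, 20]);
translate([749, 378, 416]) cube([90, 1011, 20]);
translate([862, 378, 416]) cube([90, 1011, 20]);
translate([975, 378, 416]) cube([90, 1011, 20]);
translate([1088, 378, 416]) cube([90, 1011, 20]);
translate([1201, 378, 416]) cube([90, 1011, 20]);
translate([1314, 378, 416]) cube([90, 1011, 20]);
translate([1427, 378, 416]) cube([90, 1011, 20]);
translate([1540, 378, 416]) cube([90, 1011, 20]);
translate([1653, 378, 416]) cube([90, 1011, 20]);
translate([1766, 378, 416]) cube([90, 1011, 20]);
translate([1879, 378, 416]) cube([90, 1011, 20]);
translate([1992, 378, 416]) cube([90, 1011, 20]);


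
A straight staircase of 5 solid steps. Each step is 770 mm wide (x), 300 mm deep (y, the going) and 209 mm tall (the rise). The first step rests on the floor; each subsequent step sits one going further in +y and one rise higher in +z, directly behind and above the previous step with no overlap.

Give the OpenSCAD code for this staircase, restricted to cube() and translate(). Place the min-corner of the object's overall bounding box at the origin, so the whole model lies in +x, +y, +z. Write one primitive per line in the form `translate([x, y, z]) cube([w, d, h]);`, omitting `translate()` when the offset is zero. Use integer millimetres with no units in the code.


cube([770, 300, 209]);
translate([0, 300, 209]) cube([770, 300, 209]);
translate([0, 600, 418]) cube([770, 300, 209]);
translate([0, 900, 627]) cube([770, 300, 209]);
translate([0, 1200, 836]) cube([770, 300, 209]);


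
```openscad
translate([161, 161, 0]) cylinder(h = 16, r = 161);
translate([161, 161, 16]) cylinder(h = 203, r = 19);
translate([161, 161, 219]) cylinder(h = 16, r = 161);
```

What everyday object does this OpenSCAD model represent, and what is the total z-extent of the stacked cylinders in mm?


A spool. The overall height is 235 mm.

Three coaxial cylinders, large–small–large — a spool. Two 16 mm flanges and a 203 mm core give 16 + 203 + 16 = 235 mm.


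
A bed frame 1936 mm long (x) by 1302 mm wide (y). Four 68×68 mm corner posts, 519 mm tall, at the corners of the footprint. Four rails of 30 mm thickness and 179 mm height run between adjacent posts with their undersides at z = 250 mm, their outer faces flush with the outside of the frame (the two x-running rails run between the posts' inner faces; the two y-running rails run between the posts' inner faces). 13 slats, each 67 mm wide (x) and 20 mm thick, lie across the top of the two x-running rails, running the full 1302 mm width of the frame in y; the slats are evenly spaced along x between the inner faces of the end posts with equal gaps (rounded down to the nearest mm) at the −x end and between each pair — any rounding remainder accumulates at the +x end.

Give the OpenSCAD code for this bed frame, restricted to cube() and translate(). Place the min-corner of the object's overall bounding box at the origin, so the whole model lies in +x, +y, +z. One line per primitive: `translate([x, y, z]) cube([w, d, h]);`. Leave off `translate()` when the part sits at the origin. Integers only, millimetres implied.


cube([68, 68, 519]);
translate([0, 1234, 0]) cube([68, 68, 519]);
translate([1868, 0, 0]) cube([68, 68, 519]);
translate([1868, 1234, 0]) cube([68, 68, 519]);
translate([68, 0, 250]) cube([1800, 30, 179]);
translate([68, 1272, 250]) cube([1800, 30, 179]);
translate([0, 68, 250]) cube([30, 1166, 179]);
translate([1906, 68, 250]) cube([30, 1166, 179]);
translate([134, 0, 429]) cube([67, 1302, 20]);
translate([267, 0, 429]) cube([67, 1302, 20]);
translate([400, 0, 429]) cube([67, 1302, 20]);
translate([533, 0, 429]) cube([67, 1302, 20]);
translate([666, 0, 429]) cube([67, 1302, 20]);
translate([799, 0, 429]) cube([67, 1302, 20]);
translate([932, 0, 429]) cube([67, 1302, 20]);
translate([1065, 0, 429]) cube([67, 1302, 20]);
translate([1198, 0, 429]) cube([67, 1302, 20]);
translate([1331, 0, 429]) cube([67, 1302, 20]);
translate([1464, 0, 429]) cube([67, 1302, 20]);
translate([1597, 0, 429]) cube([67, 1302, 20]);
translate([1730, 0, 429]) cube([67, 1302, 20]);


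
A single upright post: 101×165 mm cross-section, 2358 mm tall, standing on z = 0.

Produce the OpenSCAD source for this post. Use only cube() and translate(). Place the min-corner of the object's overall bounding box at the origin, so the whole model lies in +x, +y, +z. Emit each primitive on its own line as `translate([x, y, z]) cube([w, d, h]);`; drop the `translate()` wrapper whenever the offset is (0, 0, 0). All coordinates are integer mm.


cube([101, 165, 2358]);


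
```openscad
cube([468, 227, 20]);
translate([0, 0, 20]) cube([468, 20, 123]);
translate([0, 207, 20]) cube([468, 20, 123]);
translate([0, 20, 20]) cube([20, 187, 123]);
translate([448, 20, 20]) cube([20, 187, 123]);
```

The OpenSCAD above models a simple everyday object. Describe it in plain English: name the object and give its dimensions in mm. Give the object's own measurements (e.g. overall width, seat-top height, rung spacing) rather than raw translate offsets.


An open-topped rectangular box: outside dimensions 468×227×143 mm, with a uniform wall and base thickness of 20 mm. The base is a full 468×227 slab on the floor; four walls sit on top of the base. The front and back walls (the −y and +y sides) span the full width; the two side walls fit between them.


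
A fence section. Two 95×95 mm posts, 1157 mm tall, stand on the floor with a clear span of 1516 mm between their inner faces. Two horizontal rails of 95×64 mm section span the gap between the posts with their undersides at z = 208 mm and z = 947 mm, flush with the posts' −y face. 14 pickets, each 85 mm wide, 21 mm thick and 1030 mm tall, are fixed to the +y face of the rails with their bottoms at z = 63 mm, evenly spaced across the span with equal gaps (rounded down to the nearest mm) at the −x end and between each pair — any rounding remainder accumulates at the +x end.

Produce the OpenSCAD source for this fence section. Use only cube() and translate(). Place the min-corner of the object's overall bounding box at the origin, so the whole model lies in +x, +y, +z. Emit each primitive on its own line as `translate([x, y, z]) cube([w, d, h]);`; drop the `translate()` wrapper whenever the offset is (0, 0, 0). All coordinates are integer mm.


cube([95, 95, 1157]);
translate([1611, 0, 0]) cube([95, 95, 1157]);
translate([95, 0, 208]) cube([1516, 95, 64]);
translate([95, 0, 947]) cube([1516, 95, 64]);
translate([116, 95, 63]) cube([85, 21, 1030]);
translate([222, 95, 63]) cube([85, 21, 1030]);
translate([328, 95, 63]) cube([85, 21, 1030]);
translate([434, 95, 63]) cube([85, 21, 1030]);
translate([540, 95, 63]) cube([85, 21, 1030]);
translate([646, 95, 63]) cube([85, 21, 1030]);
translate([752, 95, 63]) cube([85, 21, 1030]);
translate([858, 95, 63]) cube([85, 21, 1030]);
translate([964, 95, 63]) cube([85, 21, 1030]);
translate([1070, 95, 63]) cube([85, 21, 1030]);
translate([1176, 95, 63]) cube([85, 21, 1030]);
translate([1282, 95, 63]) cube([85, 21, 1030]);
translate([1388, 95, 63]) cube([85, 21, 1030]);
translate([1494, 95, 63]) cube([85, 21, 1030]);


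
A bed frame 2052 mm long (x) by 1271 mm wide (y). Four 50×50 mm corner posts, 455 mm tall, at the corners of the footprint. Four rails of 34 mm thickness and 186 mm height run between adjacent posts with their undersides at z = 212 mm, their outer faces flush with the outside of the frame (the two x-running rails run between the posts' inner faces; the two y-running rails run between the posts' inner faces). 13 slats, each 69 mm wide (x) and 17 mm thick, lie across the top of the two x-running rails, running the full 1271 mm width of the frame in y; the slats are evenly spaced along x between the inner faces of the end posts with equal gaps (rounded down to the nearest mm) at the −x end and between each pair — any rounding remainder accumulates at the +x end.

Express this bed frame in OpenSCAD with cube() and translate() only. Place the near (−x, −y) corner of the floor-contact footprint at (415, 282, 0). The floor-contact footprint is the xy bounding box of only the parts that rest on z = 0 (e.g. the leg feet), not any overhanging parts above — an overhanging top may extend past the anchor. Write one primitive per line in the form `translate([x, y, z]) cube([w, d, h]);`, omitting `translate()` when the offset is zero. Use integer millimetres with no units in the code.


translate([415, 282, 0]) cube([50, 50, 455]);
translate([415, 1503, 0]) cube([50, 50, 455]);
translate([2417, 282, 0]) cube([50, 50, 455]);
translate([2417, 1503, 0]) cube([50, 50, 455]);
translate([465, 282, 212]) cube([1952, 34, 186]);
translate([465, 1519, 212]) cube([1952, 34, 186]);
translate([415, 332, 212]) cube([34, 1171, 186]);
translate([2433, 332, 212]) cube([34, 1171, 186]);
translate([540, 282, 398]) cube([69, 1271, 17]);
translate([684, 282, 398]) cube([69, 1271, 17]);
translate([828, 282, 398]) cube([69, 1271, 17]);
translate([972, 282, 398]) cube([69, 1271, 17]);
translate([1116, 282, 398]) cube([69, 1271, 17]);
translate([1260, 282, 398]) cube([69, 1271, 17]);
translate([1404, 282, 398]) cube([69, 1271, 17]);
translate([1548, 282, 398]) cube([69, 1271, 17]);
translate([1692, 282, 398]) cube([69, 1271, 17]);
translate([1836, 282, 398]) cube([69, 1271, 17]);
translate([1980, 282, 398]) cube([69, 1271, 17]);
translate([2124, 282, 398]) cube([69, 1271, 17]);
translate([2268, 282, 398]) cube([69, 1271, 17]);


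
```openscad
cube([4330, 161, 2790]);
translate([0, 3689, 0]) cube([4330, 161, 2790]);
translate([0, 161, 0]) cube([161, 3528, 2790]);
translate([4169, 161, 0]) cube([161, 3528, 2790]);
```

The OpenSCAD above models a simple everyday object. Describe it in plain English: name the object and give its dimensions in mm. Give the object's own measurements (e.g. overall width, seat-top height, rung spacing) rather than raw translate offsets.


The wall frame of a small rectangular building: four walls, each 2790 mm tall and 161 mm thick, enclosing a footprint 4330 mm (x) by 3850 mm (y) outside-to-outside, with no floor or roof. The front and back walls (the −y and +y sides) span the full width; the two side walls fit between them.


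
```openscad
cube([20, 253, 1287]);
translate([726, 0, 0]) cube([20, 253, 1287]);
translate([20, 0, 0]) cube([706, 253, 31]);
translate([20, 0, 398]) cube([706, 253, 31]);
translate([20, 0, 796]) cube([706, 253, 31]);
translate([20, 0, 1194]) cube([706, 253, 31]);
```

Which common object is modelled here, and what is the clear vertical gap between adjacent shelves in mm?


A bookshelf. The clear shelf gap is 367 mm.

Two tall side panels with 4 horizontal boards between them — a bookshelf. The first two shelf undersides are at z = 0 and z = 398; with shelf thickness 31, the clear gap is 398 − 0 − 31 = 367 mm.


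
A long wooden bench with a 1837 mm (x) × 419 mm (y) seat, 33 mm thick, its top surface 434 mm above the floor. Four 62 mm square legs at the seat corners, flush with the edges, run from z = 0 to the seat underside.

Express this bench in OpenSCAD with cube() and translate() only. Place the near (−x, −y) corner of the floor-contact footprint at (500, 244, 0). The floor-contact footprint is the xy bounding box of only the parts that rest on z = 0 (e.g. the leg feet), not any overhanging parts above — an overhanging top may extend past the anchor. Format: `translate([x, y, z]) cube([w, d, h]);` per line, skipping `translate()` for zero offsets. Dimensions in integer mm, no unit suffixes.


translate([500, 244, 401]) cube([1837, 419, 33]);
translate([500, 244, 0]) cube([62, 62, 401]);
translate([500, 601, 0]) cube([62, 62, 401]);
translate([2275, 244, 0]) cube([62, 62, 401]);
translate([2275, 601, 0]) cube([62, 62, 401]);


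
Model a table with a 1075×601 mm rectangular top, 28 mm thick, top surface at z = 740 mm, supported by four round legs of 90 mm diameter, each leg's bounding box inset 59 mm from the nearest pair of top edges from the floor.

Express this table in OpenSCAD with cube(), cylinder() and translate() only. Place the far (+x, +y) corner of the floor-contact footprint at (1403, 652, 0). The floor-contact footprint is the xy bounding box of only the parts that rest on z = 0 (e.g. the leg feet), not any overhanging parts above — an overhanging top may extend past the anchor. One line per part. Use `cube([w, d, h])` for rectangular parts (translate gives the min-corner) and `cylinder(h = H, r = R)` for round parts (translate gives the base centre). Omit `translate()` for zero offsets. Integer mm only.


translate([387, 110, 712]) cube([1075, 601, 28]);
translate([491, 214, 0]) cylinder(h = 712, r = 45);
translate([1358, 214, 0]) cylinder(h = 712, r = 45);
translate([491, 607, 0]) cylinder(h = 712, r = 45);
translate([1358, 607, 0]) cylinder(h = 712, r = 45);


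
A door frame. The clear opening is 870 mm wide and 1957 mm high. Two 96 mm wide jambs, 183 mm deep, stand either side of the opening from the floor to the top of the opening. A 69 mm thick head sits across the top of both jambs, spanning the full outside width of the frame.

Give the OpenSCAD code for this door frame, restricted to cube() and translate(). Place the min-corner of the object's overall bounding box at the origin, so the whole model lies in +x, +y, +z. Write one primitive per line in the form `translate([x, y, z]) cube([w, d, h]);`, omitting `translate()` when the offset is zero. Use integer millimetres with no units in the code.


cube([96, 183, 1957]);
translate([966, 0, 0]) cube([96, 183, 1957]);
translate([0, 0, 1957]) cube([1062, 183, 69]);


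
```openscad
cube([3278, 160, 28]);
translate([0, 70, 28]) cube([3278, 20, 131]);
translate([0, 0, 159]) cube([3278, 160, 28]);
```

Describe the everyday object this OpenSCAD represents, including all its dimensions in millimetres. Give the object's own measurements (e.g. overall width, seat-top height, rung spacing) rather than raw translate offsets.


An I-beam lying along x, 3278 mm long. Overall section height 187 mm. Two flanges 160 mm wide (y) and 28 mm thick, one on the floor and one at the top; a web 20 mm thick runs between them, centred on the flange width.


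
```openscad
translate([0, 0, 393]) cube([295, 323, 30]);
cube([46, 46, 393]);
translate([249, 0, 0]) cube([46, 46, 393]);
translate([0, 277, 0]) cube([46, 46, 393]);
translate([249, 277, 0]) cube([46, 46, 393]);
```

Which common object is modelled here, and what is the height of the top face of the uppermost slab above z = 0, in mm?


A stool. The seat height is 423 mm.

A 295×323×30 slab at z = 393 on four corner posts — a stool. The seat top is 393 + 30 = 423 mm.


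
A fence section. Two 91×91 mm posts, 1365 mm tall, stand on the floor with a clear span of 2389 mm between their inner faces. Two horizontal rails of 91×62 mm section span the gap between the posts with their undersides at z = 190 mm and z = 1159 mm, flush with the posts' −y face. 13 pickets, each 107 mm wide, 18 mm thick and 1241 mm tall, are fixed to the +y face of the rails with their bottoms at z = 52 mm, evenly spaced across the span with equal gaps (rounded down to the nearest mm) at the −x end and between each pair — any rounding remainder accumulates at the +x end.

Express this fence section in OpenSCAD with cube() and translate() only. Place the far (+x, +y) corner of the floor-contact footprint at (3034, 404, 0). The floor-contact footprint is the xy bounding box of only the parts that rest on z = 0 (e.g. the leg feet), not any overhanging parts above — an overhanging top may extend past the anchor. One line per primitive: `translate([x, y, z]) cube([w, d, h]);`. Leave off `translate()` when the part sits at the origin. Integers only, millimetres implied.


translate([463, 313, 0]) cube([91, 91, 1365]);
translate([2943, 313, 0]) cube([91, 91, 1365]);
translate([554, 313, 190]) cube([2389, 91, 62]);
translate([554, 313, 1159]) cube([2389, 91, 62]);
translate([625, 404, 52]) cube([107, 18, 1241]);
translate([803, 404, 52]) cube([107, 18, 1241]);
translate([981, 404, 52]) cube([107, 18, 1241]);
translate([1159, 404, 52]) cube([107, 18, 1241]);
translate([1337, 404, 52]) cube([107, 18, 1241]);
translate([1515, 404, 52]) cube([107, 18, 1241]);
translate([1693, 404, 52]) cube([107, 18, 1241]);
translate([1871, 404, 52]) cube([107, 18, 1241]);
translate([2049, 404, 52]) cube([107, 18, 1241]);
translate([2227, 404, 52]) cube([107, 18, 1241]);
translate([2405, 404, 52]) cube([107, 18, 1241]);
translate([2583, 404, 52]) cube([107, 18, 1241]);
translate([2761, 404, 52]) cube([107, 18, 1241]);


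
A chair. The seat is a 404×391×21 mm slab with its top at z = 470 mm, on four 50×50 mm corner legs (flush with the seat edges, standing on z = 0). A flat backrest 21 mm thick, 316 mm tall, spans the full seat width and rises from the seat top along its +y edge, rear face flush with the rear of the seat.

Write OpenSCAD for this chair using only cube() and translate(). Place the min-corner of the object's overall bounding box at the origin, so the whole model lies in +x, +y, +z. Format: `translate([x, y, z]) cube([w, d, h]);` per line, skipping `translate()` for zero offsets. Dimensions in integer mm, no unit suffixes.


translate([0, 0, 449]) cube([404, 391, 21]);
cube([50, 50, 449]);
translate([354, 0, 0]) cube([50, 50, 449]);
translate([0, 341, 0]) cube([50, 50, 449]);
translate([354, 341, 0]) cube([50, 50, 449]);
translate([0, 370, 470]) cube([404, 21, 316]);


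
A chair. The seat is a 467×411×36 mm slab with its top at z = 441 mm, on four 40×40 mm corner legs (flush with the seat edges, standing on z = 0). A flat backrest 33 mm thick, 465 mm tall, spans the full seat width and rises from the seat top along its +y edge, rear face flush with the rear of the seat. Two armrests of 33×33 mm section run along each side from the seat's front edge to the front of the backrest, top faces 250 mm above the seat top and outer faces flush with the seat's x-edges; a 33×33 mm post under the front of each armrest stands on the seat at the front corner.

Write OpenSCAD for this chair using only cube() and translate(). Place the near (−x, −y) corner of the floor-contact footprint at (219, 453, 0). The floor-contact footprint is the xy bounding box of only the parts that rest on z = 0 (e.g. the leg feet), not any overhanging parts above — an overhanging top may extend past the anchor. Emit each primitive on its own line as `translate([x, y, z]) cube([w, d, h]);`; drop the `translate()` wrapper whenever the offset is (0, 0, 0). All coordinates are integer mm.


translate([219, 453, 405]) cube([467, 411, 36]);
translate([219, 453, 0]) cube([40, 40, 405]);
translate([646, 453, 0]) cube([40, 40, 405]);
translate([219, 824, 0]) cube([40, 40, 405]);
translate([646, 824, 0]) cube([40, 40, 405]);
translate([219, 831, 441]) cube([467, 33, 465]);
translate([219, 453, 658]) cube([33, 378, 33]);
translate([653, 453, 658]) cube([33, 378, 33]);
translate([219, 453, 441]) cube([33, 33, 217]);
translate([653, 453, 441]) cube([33, 33, 217]);


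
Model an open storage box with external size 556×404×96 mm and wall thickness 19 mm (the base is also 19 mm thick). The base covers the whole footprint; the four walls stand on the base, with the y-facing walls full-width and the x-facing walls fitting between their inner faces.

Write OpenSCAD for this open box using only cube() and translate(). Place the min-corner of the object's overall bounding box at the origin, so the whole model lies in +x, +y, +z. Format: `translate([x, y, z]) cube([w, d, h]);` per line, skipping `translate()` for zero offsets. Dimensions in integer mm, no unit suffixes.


cube([556, 404, 19]);
translate([0, 0, 19]) cube([556, 19, 77]);
translate([0, 385, 19]) cube([556, 19, 77]);
translate([0, 19, 19]) cube([19, 366, 77]);
translate([537, 19, 19]) cube([19, 366, 77]);


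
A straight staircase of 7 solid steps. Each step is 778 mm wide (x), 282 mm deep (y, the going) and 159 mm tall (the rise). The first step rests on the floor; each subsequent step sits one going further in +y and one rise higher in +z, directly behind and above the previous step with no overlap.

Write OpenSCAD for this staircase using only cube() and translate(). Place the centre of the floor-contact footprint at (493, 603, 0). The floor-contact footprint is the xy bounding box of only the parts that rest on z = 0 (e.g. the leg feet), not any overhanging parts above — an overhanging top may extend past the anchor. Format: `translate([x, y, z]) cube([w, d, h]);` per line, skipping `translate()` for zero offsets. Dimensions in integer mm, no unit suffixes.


translate([104, 462, 0]) cube([778, 282, 159]);
translate([104, 744, 159]) cube([778, 282, 159]);
translate([104, 1026, 318]) cube([778, 282, 159]);
translate([104, 1308, 477]) cube([778, 282, 159]);
translate([104, 1590, 636]) cube([778, 282, 159]);
translate([104, 1872, 795]) cube([778, 282, 159]);
translate([104, 2154, 954]) cube([778, 282, 159]);


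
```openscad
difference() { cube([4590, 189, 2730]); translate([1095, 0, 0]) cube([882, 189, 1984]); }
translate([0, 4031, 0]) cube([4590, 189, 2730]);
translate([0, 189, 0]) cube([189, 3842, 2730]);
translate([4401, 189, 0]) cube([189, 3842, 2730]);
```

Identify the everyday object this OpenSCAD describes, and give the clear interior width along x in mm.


A single room. The interior width is 4212 mm.

Four walls enclosing a rectangle with a door in the front wall — a room. Outside width 4590 minus two 189 mm walls gives 4212 mm.


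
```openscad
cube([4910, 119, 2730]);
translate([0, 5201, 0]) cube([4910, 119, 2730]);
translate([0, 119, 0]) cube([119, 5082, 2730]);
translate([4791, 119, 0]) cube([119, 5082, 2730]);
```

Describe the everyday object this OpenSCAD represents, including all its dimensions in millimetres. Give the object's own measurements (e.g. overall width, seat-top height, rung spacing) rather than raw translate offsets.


The wall frame of a small rectangular building: four walls, each 2730 mm tall and 119 mm thick, enclosing a footprint 4910 mm (x) by 5320 mm (y) outside-to-outside, with no floor or roof. The front and back walls (the −y and +y sides) span the full width; the two side walls fit between them.


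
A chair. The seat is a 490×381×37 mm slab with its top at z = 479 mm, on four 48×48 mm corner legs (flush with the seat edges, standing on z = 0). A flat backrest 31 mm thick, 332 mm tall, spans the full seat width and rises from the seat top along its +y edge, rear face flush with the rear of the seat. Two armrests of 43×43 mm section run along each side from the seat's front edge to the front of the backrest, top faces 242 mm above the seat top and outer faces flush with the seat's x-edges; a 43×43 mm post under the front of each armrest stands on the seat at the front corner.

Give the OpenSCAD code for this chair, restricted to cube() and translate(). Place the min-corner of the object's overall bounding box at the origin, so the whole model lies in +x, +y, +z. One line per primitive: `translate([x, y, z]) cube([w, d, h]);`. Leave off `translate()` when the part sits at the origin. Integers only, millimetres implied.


// leg_h = 479 - 37 = 442
// arm post h = 242 - 43 = 199
translate([0, 0, 442]) cube([490, 381, 37]);
cube([48, 48, 442]);
translate([442, 0, 0]) cube([48, 48, 442]);
translate([0, 333, 0]) cube([48, 48, 442]);
translate([442, 333, 0]) cube([48, 48, 442]);
translate([0, 350, 479]) cube([490, 31, 332]);
translate([0, 0, 678]) cube([43, 350, 43]);
translate([447, 0, 678]) cube([43, 350, 43]);
translate([0, 0, 479]) cube([43, 43, 199]);
translate([447, 0, 479]) cube([43, 43, 199]);
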